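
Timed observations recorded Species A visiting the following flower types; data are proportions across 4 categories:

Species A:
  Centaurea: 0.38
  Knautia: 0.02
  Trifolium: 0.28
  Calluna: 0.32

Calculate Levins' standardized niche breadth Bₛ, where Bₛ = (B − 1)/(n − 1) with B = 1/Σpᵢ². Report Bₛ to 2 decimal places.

Σpᵢ² = 0.38² + 0.02² + 0.28² + 0.32² = 0.1444 + 0.0004 + 0.0784 + 0.1024 = 0.3256
B = 1 / 0.3256 = 3.0713
Bₛ = (B − 1)/(n − 1) = (3.0713 − 1)/(4 − 1) = 2.0713/3 = 0.6904

0.69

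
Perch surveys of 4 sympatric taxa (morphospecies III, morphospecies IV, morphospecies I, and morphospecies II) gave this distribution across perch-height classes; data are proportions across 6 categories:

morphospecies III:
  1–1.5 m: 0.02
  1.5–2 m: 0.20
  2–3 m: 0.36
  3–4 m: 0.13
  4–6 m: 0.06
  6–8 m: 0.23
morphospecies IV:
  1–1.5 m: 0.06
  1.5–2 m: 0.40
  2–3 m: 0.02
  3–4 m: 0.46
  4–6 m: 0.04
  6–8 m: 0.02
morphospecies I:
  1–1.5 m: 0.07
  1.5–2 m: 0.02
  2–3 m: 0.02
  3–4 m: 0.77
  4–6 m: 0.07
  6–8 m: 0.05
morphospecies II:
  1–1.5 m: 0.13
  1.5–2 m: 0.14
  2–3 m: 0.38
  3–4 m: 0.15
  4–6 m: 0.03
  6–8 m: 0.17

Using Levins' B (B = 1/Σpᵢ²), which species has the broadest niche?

Σp_IIIᵢ² = 0.02² + 0.20² + 0.36² + 0.13² + 0.06² + 0.23² = 0.0004 + 0.0400 + 0.1296 + 0.0169 + 0.0036 + 0.0529 = 0.2434
B_III = 1 / 0.2434 = 4.1085
Σp_IVᵢ² = 0.06² + 0.40² + 0.02² + 0.46² + 0.04² + 0.02² = 0.0036 + 0.1600 + 0.0004 + 0.2116 + 0.0016 + 0.0004 = 0.3776
B_IV = 1 / 0.3776 = 2.6483
Σp_Iᵢ² = 0.07² + 0.02² + 0.02² + 0.77² + 0.07² + 0.05² = 0.0049 + 0.0004 + 0.0004 + 0.5929 + 0.0049 + 0.0025 = 0.6060
B_I = 1 / 0.6060 = 1.6502
Σp_IIᵢ² = 0.13² + 0.14² + 0.38² + 0.15² + 0.03² + 0.17² = 0.0169 + 0.0196 + 0.1444 + 0.0225 + 0.0009 + 0.0289 = 0.2332
B_II = 1 / 0.2332 = 4.2882
Highest B → broadest niche (most generalist): morphospecies II (B = 4.29).

morphospecies II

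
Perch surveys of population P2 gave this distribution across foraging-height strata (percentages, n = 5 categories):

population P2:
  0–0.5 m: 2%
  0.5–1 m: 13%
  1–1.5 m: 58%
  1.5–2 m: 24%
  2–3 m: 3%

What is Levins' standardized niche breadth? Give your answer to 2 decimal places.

0.36

Convert percentages to proportions (divide by 100).
Σpᵢ² = 0.02² + 0.13² + 0.58² + 0.24² + 0.03² = 0.0004 + 0.0169 + 0.3364 + 0.0576 + 0.0009 = 0.4122
B = 1 / 0.4122 = 2.4260
Bₛ = (B − 1)/(n − 1) = (2.4260 − 1)/(5 − 1) = 1.4260/4 = 0.3565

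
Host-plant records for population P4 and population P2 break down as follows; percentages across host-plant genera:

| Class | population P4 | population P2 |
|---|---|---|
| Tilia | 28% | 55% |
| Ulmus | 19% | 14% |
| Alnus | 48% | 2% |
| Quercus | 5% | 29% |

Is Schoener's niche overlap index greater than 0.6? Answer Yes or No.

No

Convert percentages to proportions (divide by 100).
Σ|p₁ᵢ − p₂ᵢ| = 0.27 + 0.05 + 0.46 + 0.24 = 1.02
D = 1 − ½ × 1.02 = 1 − 0.510 = 0.4900
D = 0.4900 < 0.6 → No.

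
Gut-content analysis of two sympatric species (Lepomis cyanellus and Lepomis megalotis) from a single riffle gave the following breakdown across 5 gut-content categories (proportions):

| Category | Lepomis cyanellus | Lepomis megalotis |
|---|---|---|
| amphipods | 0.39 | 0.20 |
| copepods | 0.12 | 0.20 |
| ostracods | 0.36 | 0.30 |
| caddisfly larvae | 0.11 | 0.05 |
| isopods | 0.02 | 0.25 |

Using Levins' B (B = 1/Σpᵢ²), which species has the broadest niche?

Lepomis megalotis

Σp_cyanᵢ² = 0.39² + 0.12² + 0.36² + 0.11² + 0.02² = 0.1521 + 0.0144 + 0.1296 + 0.0121 + 0.0004 = 0.3086
B_cyan = 1 / 0.3086 = 3.2404
Σp_megaᵢ² = 0.20² + 0.20² + 0.30² + 0.05² + 0.25² = 0.0400 + 0.0400 + 0.0900 + 0.0025 + 0.0625 = 0.2350
B_mega = 1 / 0.2350 = 4.2553
Highest B → broadest niche (most generalist): Lepomis megalotis (B = 4.26).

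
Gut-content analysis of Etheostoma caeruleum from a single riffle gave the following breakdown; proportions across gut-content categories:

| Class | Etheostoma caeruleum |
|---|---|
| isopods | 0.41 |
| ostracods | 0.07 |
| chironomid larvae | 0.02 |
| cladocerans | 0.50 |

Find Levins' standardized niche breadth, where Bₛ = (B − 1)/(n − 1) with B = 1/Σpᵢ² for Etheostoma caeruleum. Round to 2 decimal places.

Σpᵢ² = 0.41² + 0.07² + 0.02² + 0.50² = 0.1681 + 0.0049 + 0.0004 + 0.2500 = 0.4234
B = 1 / 0.4234 = 2.3618
Bₛ = (B − 1)/(n − 1) = (2.3618 − 1)/(4 − 1) = 1.3618/3 = 0.4539

0.45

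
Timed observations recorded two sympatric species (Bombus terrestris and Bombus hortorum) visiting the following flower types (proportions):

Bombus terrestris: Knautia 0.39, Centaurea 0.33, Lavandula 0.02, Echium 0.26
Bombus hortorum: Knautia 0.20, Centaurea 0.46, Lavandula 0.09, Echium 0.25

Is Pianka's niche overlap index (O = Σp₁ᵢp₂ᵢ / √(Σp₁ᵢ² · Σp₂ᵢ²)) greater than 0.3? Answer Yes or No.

Yes

Σ p₁ᵢp₂ᵢ = 0.0780 + 0.1518 + 0.0018 + 0.0650 = 0.2966
Σp_1ᵢ² = 0.39² + 0.33² + 0.02² + 0.26² = 0.1521 + 0.1089 + 0.0004 + 0.0676 = 0.3290
Σp_2ᵢ² = 0.20² + 0.46² + 0.09² + 0.25² = 0.0400 + 0.2116 + 0.0081 + 0.0625 = 0.3222
O = 0.2966 / √(0.3290 × 0.3222) = 0.2966 / 0.32558 = 0.9110
O = 0.9110 > 0.3 → Yes.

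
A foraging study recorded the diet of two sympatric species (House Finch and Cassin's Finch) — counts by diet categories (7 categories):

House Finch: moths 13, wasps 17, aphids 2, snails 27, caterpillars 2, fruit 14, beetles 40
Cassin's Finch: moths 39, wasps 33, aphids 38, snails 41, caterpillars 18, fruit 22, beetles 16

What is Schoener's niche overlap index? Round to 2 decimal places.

Proportions for House Finch (n=115): 13/115=0.1130, 17/115=0.1478, 2/115=0.0174, 27/115=0.2348, 2/115=0.0174, 14/115=0.1217, 40/115=0.3478
Proportions for Cassin's Finch (n=207): 39/207=0.1884, 33/207=0.1594, 38/207=0.1836, 41/207=0.1981, 18/207=0.0870, 22/207=0.1063, 16/207=0.0773
Σ|p₁ᵢ − p₂ᵢ| = 0.0754 + 0.0116 + 0.1662 + 0.0367 + 0.0696 + 0.0154 + 0.2705 = 0.6454
D = 1 − ½ × 0.6454 = 1 − 0.32270 = 0.67730

0.68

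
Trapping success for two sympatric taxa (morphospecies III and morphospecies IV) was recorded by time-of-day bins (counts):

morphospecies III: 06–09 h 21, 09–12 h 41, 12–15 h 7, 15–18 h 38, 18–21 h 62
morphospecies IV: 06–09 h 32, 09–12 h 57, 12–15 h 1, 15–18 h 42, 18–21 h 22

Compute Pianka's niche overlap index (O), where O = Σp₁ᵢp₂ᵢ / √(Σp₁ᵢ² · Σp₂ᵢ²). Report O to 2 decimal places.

0.86

Proportions for morphospecies III (n=169): 21/169=0.1243, 41/169=0.2426, 7/169=0.0414, 38/169=0.2249, 62/169=0.3669
Proportions for morphospecies IV (n=154): 32/154=0.2078, 57/154=0.3701, 1/154=0.0065, 42/154=0.2727, 22/154=0.1429
Σ p₁ᵢp₂ᵢ = 0.025830 + 0.089786 + 0.000269 + 0.061330 + 0.052430 = 0.229645
Σp_1ᵢ² = 0.1243² + 0.2426² + 0.0414² + 0.2249² + 0.3669² = 0.015450 + 0.058855 + 0.001714 + 0.050580 + 0.134616 = 0.261215
Σp_2ᵢ² = 0.2078² + 0.3701² + 0.0065² + 0.2727² + 0.1429² = 0.043181 + 0.136974 + 0.000042 + 0.074365 + 0.020420 = 0.274982
O = 0.229645 / √(0.261215 × 0.274982) = 0.229645 / 0.2680101 = 0.8569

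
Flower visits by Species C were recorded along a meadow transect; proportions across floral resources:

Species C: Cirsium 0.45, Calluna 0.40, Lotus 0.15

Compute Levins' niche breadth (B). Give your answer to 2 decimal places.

2.60

Σpᵢ² = 0.45² + 0.40² + 0.15² = 0.2025 + 0.1600 + 0.0225 = 0.3850
B = 1 / 0.3850 = 2.5974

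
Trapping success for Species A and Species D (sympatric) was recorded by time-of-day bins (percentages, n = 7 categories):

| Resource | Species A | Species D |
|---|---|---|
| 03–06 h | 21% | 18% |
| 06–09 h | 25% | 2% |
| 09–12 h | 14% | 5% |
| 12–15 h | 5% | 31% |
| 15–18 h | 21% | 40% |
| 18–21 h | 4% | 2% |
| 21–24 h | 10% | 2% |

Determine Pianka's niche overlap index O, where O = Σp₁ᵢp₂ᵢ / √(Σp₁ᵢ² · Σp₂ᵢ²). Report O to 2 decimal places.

0.66

Convert percentages to proportions (divide by 100).
Σ p₁ᵢp₂ᵢ = 0.0378 + 0.0050 + 0.0070 + 0.0155 + 0.0840 + 0.0008 + 0.0020 = 0.1521
Σp_1ᵢ² = 0.21² + 0.25² + 0.14² + 0.05² + 0.21² + 0.04² + 0.10² = 0.0441 + 0.0625 + 0.0196 + 0.0025 + 0.0441 + 0.0016 + 0.0100 = 0.1844
Σp_2ᵢ² = 0.18² + 0.02² + 0.05² + 0.31² + 0.40² + 0.02² + 0.02² = 0.0324 + 0.0004 + 0.0025 + 0.0961 + 0.1600 + 0.0004 + 0.0004 = 0.2922
O = 0.1521 / √(0.1844 × 0.2922) = 0.1521 / 0.23212 = 0.6553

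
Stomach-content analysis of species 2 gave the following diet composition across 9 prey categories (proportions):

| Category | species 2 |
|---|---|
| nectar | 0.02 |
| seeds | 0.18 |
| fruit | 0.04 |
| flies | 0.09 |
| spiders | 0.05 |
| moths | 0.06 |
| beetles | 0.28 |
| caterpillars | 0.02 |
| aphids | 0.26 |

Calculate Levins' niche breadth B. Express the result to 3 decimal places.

Σpᵢ² = 0.02² + 0.18² + 0.04² + 0.09² + 0.05² + 0.06² + 0.28² + 0.02² + 0.26² = 0.0004 + 0.0324 + 0.0016 + 0.0081 + 0.0025 + 0.0036 + 0.0784 + 0.0004 + 0.0676 = 0.1950
B = 1 / 0.1950 = 5.12821

5.128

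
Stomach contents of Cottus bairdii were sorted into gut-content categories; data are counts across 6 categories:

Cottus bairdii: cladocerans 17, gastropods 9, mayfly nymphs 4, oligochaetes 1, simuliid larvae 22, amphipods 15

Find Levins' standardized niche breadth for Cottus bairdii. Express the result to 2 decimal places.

0.64

Proportions for Cottus bairdii (n=68): 17/68=0.2500, 9/68=0.1324, 4/68=0.0588, 1/68=0.0147, 22/68=0.3235, 15/68=0.2206
Σpᵢ² = 0.2500² + 0.1324² + 0.0588² + 0.0147² + 0.3235² + 0.2206² = 0.062500 + 0.017530 + 0.003457 + 0.000216 + 0.104652 + 0.048664 = 0.237019
B = 1 / 0.237019 = 4.2191
Bₛ = (B − 1)/(n − 1) = (4.2191 − 1)/(6 − 1) = 3.2191/5 = 0.6438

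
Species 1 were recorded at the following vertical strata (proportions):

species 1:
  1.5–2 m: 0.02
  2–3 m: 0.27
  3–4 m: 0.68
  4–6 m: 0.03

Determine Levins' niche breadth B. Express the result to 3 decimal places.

1.864

Σpᵢ² = 0.02² + 0.27² + 0.68² + 0.03² = 0.0004 + 0.0729 + 0.4624 + 0.0009 = 0.5366
B = 1 / 0.5366 = 1.86359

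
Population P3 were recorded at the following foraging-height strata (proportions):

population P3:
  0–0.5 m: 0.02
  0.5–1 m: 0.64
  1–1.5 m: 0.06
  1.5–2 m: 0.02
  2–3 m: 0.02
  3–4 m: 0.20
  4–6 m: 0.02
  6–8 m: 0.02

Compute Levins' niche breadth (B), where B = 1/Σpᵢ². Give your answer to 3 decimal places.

2.197

Σpᵢ² = 0.02² + 0.64² + 0.06² + 0.02² + 0.02² + 0.20² + 0.02² + 0.02² = 0.0004 + 0.4096 + 0.0036 + 0.0004 + 0.0004 + 0.0400 + 0.0004 + 0.0004 = 0.4552
B = 1 / 0.4552 = 2.19684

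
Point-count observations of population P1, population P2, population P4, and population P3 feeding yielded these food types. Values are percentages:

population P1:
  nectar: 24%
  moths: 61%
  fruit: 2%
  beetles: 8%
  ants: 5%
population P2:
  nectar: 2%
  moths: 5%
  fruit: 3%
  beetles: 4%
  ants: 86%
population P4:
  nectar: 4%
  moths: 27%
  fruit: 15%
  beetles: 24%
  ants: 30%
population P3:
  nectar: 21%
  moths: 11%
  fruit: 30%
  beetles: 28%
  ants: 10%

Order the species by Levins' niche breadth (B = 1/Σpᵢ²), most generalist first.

Convert percentages to proportions (divide by 100).
Σp_P1ᵢ² = 0.24² + 0.61² + 0.02² + 0.08² + 0.05² = 0.0576 + 0.3721 + 0.0004 + 0.0064 + 0.0025 = 0.4390
B_P1 = 1 / 0.4390 = 2.2779
Σp_P2ᵢ² = 0.02² + 0.05² + 0.03² + 0.04² + 0.86² = 0.0004 + 0.0025 + 0.0009 + 0.0016 + 0.7396 = 0.7450
B_P2 = 1 / 0.7450 = 1.3423
Σp_P4ᵢ² = 0.04² + 0.27² + 0.15² + 0.24² + 0.30² = 0.0016 + 0.0729 + 0.0225 + 0.0576 + 0.0900 = 0.2446
B_P4 = 1 / 0.2446 = 4.0883
Σp_P3ᵢ² = 0.21² + 0.11² + 0.30² + 0.28² + 0.10² = 0.0441 + 0.0121 + 0.0900 + 0.0784 + 0.0100 = 0.2346
B_P3 = 1 / 0.2346 = 4.2626
Ranking by B (broadest → narrowest): population P3 (4.26) > population P4 (4.09) > population P1 (2.28) > population P2 (1.34)

population P3 > population P4 > population P1 > population P2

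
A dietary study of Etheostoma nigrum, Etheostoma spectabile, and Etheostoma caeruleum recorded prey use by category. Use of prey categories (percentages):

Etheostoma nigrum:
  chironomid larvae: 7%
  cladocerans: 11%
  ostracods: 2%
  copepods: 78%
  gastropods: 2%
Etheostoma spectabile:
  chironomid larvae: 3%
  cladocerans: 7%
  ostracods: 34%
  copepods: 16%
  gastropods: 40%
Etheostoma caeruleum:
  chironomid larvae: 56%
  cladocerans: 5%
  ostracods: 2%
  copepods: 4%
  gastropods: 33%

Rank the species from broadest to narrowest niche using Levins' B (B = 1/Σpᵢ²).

Etheostoma spectabile > Etheostoma caeruleum > Etheostoma nigrum

Convert percentages to proportions (divide by 100).
Σp_nigrᵢ² = 0.07² + 0.11² + 0.02² + 0.78² + 0.02² = 0.0049 + 0.0121 + 0.0004 + 0.6084 + 0.0004 = 0.6262
B_nigr = 1 / 0.6262 = 1.5969
Σp_specᵢ² = 0.03² + 0.07² + 0.34² + 0.16² + 0.40² = 0.0009 + 0.0049 + 0.1156 + 0.0256 + 0.1600 = 0.3070
B_spec = 1 / 0.3070 = 3.2573
Σp_caerᵢ² = 0.56² + 0.05² + 0.02² + 0.04² + 0.33² = 0.3136 + 0.0025 + 0.0004 + 0.0016 + 0.1089 = 0.4270
B_caer = 1 / 0.4270 = 2.3419
Ranking by B (broadest → narrowest): Etheostoma spectabile (3.26) > Etheostoma caeruleum (2.34) > Etheostoma nigrum (1.60)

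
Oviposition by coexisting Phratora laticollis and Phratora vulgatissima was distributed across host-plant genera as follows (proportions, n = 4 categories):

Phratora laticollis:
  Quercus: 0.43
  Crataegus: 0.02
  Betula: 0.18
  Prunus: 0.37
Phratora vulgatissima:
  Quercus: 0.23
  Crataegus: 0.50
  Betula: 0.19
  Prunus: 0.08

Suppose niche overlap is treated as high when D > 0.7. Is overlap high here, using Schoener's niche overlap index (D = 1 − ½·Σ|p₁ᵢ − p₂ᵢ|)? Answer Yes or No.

Σ|p₁ᵢ − p₂ᵢ| = 0.20 + 0.48 + 0.01 + 0.29 = 0.98
D = 1 − ½ × 0.98 = 1 − 0.490 = 0.5100
D = 0.5100 < 0.7 → No.

No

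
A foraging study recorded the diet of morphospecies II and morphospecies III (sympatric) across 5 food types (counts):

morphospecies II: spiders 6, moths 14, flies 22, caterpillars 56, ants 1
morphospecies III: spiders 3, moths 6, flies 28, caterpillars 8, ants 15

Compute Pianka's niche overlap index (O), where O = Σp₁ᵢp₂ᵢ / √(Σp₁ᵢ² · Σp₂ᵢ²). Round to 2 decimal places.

0.57

Proportions for morphospecies II (n=99): 6/99=0.0606, 14/99=0.1414, 22/99=0.2222, 56/99=0.5657, 1/99=0.0101
Proportions for morphospecies III (n=60): 3/60=0.0500, 6/60=0.1000, 28/60=0.4667, 8/60=0.1333, 15/60=0.2500
Σ p₁ᵢp₂ᵢ = 0.003030 + 0.014140 + 0.103701 + 0.075408 + 0.002525 = 0.198804
Σp_1ᵢ² = 0.0606² + 0.1414² + 0.2222² + 0.5657² + 0.0101² = 0.003672 + 0.019994 + 0.049373 + 0.320016 + 0.000102 = 0.393157
Σp_2ᵢ² = 0.0500² + 0.1000² + 0.4667² + 0.1333² + 0.2500² = 0.002500 + 0.010000 + 0.217809 + 0.017769 + 0.062500 = 0.310578
O = 0.198804 / √(0.393157 × 0.310578) = 0.198804 / 0.3494366 = 0.5689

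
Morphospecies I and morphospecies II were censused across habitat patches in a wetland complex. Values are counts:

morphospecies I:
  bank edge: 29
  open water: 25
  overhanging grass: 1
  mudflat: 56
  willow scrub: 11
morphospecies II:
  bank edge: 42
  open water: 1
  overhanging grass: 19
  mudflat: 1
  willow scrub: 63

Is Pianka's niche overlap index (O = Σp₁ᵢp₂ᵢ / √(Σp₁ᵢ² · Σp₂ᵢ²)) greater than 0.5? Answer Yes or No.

No

Proportions for morphospecies I (n=122): 29/122=0.2377, 25/122=0.2049, 1/122=0.0082, 56/122=0.4590, 11/122=0.0902
Proportions for morphospecies II (n=126): 42/126=0.3333, 1/126=0.0079, 19/126=0.1508, 1/126=0.0079, 63/126=0.5000
Σ p₁ᵢp₂ᵢ = 0.079225 + 0.001619 + 0.001237 + 0.003626 + 0.045100 = 0.130807
Σp_1ᵢ² = 0.2377² + 0.2049² + 0.0082² + 0.4590² + 0.0902² = 0.056501 + 0.041984 + 0.000067 + 0.210681 + 0.008136 = 0.317369
Σp_2ᵢ² = 0.3333² + 0.0079² + 0.1508² + 0.0079² + 0.5000² = 0.111089 + 0.000062 + 0.022741 + 0.000062 + 0.250000 = 0.383954
O = 0.130807 / √(0.317369 × 0.383954) = 0.130807 / 0.3490775 = 0.3747
O = 0.3747 < 0.5 → No.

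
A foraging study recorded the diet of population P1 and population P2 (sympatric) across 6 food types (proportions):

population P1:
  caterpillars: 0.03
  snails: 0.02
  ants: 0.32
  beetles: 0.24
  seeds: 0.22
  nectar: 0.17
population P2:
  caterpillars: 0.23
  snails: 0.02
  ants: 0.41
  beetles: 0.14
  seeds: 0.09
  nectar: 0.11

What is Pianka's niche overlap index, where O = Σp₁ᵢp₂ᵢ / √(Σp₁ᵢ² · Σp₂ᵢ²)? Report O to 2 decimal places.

0.84

Σ p₁ᵢp₂ᵢ = 0.0069 + 0.0004 + 0.1312 + 0.0336 + 0.0198 + 0.0187 = 0.2106
Σp_1ᵢ² = 0.03² + 0.02² + 0.32² + 0.24² + 0.22² + 0.17² = 0.0009 + 0.0004 + 0.1024 + 0.0576 + 0.0484 + 0.0289 = 0.2386
Σp_2ᵢ² = 0.23² + 0.02² + 0.41² + 0.14² + 0.09² + 0.11² = 0.0529 + 0.0004 + 0.1681 + 0.0196 + 0.0081 + 0.0121 = 0.2612
O = 0.2106 / √(0.2386 × 0.2612) = 0.2106 / 0.24964 = 0.8436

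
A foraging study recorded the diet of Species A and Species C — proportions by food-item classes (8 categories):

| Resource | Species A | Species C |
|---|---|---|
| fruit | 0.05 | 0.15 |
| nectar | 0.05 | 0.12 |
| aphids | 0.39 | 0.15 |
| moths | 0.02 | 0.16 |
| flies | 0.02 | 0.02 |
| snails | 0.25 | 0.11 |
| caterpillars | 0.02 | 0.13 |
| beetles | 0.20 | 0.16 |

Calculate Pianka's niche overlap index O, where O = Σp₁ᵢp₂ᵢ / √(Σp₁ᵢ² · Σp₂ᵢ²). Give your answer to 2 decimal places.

0.72

Σ p₁ᵢp₂ᵢ = 0.0075 + 0.0060 + 0.0585 + 0.0032 + 0.0004 + 0.0275 + 0.0026 + 0.0320 = 0.1377
Σp_1ᵢ² = 0.05² + 0.05² + 0.39² + 0.02² + 0.02² + 0.25² + 0.02² + 0.20² = 0.0025 + 0.0025 + 0.1521 + 0.0004 + 0.0004 + 0.0625 + 0.0004 + 0.0400 = 0.2608
Σp_2ᵢ² = 0.15² + 0.12² + 0.15² + 0.16² + 0.02² + 0.11² + 0.13² + 0.16² = 0.0225 + 0.0144 + 0.0225 + 0.0256 + 0.0004 + 0.0121 + 0.0169 + 0.0256 = 0.1400
O = 0.1377 / √(0.2608 × 0.1400) = 0.1377 / 0.19108 = 0.7206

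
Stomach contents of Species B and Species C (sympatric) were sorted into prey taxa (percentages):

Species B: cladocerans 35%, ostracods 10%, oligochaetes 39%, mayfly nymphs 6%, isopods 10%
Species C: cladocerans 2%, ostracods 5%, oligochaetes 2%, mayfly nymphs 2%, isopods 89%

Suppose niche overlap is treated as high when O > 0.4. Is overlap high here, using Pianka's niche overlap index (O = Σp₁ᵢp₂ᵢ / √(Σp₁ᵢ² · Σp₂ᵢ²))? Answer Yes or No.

No

Convert percentages to proportions (divide by 100).
Σ p₁ᵢp₂ᵢ = 0.0070 + 0.0050 + 0.0078 + 0.0012 + 0.0890 = 0.1100
Σp_1ᵢ² = 0.35² + 0.10² + 0.39² + 0.06² + 0.10² = 0.1225 + 0.0100 + 0.1521 + 0.0036 + 0.0100 = 0.2982
Σp_2ᵢ² = 0.02² + 0.05² + 0.02² + 0.02² + 0.89² = 0.0004 + 0.0025 + 0.0004 + 0.0004 + 0.7921 = 0.7958
O = 0.1100 / √(0.2982 × 0.7958) = 0.1100 / 0.48714 = 0.2258
O = 0.2258 < 0.4 → No.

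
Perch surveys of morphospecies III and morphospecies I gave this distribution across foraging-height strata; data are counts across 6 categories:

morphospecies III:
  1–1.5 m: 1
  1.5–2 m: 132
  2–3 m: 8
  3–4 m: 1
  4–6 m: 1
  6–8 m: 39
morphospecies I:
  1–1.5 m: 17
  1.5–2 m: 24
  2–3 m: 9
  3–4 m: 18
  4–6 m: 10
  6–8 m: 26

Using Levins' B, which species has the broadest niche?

morphospecies I

Proportions for morphospecies III (n=182): 1/182=0.0055, 132/182=0.7253, 8/182=0.0440, 1/182=0.0055, 1/182=0.0055, 39/182=0.2143
Proportions for morphospecies I (n=104): 17/104=0.1635, 24/104=0.2308, 9/104=0.0865, 18/104=0.1731, 10/104=0.0962, 26/104=0.2500
Σp_IIIᵢ² = 0.0055² + 0.7253² + 0.0440² + 0.0055² + 0.0055² + 0.2143² = 0.000030 + 0.526060 + 0.001936 + 0.000030 + 0.000030 + 0.045924 = 0.574010
B_III = 1 / 0.574010 = 1.7421
Σp_Iᵢ² = 0.1635² + 0.2308² + 0.0865² + 0.1731² + 0.0962² + 0.2500² = 0.026732 + 0.053269 + 0.007482 + 0.029964 + 0.009254 + 0.062500 = 0.189201
B_I = 1 / 0.189201 = 5.2854
Highest B → broadest niche (most generalist): morphospecies I (B = 5.29).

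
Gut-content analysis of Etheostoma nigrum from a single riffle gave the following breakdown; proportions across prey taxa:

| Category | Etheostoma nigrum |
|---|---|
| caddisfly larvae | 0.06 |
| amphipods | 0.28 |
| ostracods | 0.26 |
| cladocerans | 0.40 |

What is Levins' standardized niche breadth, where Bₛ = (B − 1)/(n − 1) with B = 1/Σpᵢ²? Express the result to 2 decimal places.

Σpᵢ² = 0.06² + 0.28² + 0.26² + 0.40² = 0.0036 + 0.0784 + 0.0676 + 0.1600 = 0.3096
B = 1 / 0.3096 = 3.2300
Bₛ = (B − 1)/(n − 1) = (3.2300 − 1)/(4 − 1) = 2.2300/3 = 0.7433

0.74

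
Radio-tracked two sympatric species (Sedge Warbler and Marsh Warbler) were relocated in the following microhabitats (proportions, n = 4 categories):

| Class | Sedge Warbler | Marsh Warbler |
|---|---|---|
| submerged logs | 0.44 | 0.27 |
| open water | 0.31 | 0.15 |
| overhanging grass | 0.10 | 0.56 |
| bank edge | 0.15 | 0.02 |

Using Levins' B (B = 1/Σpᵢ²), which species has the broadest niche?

Sedge Warbler

Σp_Sedgᵢ² = 0.44² + 0.31² + 0.10² + 0.15² = 0.1936 + 0.0961 + 0.0100 + 0.0225 = 0.3222
B_Sedg = 1 / 0.3222 = 3.1037
Σp_Marsᵢ² = 0.27² + 0.15² + 0.56² + 0.02² = 0.0729 + 0.0225 + 0.3136 + 0.0004 = 0.4094
B_Mars = 1 / 0.4094 = 2.4426
Highest B → broadest niche (most generalist): Sedge Warbler (B = 3.10).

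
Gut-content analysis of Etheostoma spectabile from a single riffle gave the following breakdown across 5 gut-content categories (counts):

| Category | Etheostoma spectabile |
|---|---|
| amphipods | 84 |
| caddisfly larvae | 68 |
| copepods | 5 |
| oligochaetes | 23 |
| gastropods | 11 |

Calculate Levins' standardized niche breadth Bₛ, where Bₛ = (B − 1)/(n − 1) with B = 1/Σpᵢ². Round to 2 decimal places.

0.49

Proportions for Etheostoma spectabile (n=191): 84/191=0.4398, 68/191=0.3560, 5/191=0.0262, 23/191=0.1204, 11/191=0.0576
Σpᵢ² = 0.4398² + 0.3560² + 0.0262² + 0.1204² + 0.0576² = 0.193424 + 0.126736 + 0.000686 + 0.014496 + 0.003318 = 0.338660
B = 1 / 0.338660 = 2.9528
Bₛ = (B − 1)/(n − 1) = (2.9528 − 1)/(5 − 1) = 1.9528/4 = 0.4882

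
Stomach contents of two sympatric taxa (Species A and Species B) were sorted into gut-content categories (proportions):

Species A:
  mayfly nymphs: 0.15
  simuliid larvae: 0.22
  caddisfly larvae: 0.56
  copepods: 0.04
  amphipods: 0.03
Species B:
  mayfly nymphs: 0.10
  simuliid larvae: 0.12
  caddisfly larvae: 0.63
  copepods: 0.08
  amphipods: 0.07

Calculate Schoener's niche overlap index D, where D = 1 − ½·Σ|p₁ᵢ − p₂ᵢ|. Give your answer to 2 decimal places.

Σ|p₁ᵢ − p₂ᵢ| = 0.05 + 0.10 + 0.07 + 0.04 + 0.04 = 0.30
D = 1 − ½ × 0.30 = 1 − 0.150 = 0.8500

0.85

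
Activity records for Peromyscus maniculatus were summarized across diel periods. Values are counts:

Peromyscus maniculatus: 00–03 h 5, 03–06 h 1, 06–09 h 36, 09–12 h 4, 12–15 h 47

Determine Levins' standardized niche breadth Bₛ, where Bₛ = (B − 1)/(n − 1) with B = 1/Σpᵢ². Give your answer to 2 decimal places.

Proportions for Peromyscus maniculatus (n=93): 5/93=0.0538, 1/93=0.0108, 36/93=0.3871, 4/93=0.0430, 47/93=0.5054
Σpᵢ² = 0.0538² + 0.0108² + 0.3871² + 0.0430² + 0.5054² = 0.002894 + 0.000117 + 0.149846 + 0.001849 + 0.255429 = 0.410135
B = 1 / 0.410135 = 2.4382
Bₛ = (B − 1)/(n − 1) = (2.4382 − 1)/(5 − 1) = 1.4382/4 = 0.3596

0.36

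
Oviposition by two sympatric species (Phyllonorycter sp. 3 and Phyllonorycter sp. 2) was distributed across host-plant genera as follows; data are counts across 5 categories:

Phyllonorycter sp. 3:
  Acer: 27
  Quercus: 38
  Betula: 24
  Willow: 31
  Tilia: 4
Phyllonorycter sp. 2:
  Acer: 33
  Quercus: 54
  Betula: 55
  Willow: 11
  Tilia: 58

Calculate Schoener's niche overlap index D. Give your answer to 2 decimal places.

Proportions for Phyllonorycter sp. 3 (n=124): 27/124=0.2177, 38/124=0.3065, 24/124=0.1935, 31/124=0.2500, 4/124=0.0323
Proportions for Phyllonorycter sp. 2 (n=211): 33/211=0.1564, 54/211=0.2559, 55/211=0.2607, 11/211=0.0521, 58/211=0.2749
Σ|p₁ᵢ − p₂ᵢ| = 0.0613 + 0.0506 + 0.0672 + 0.1979 + 0.2426 = 0.6196
D = 1 − ½ × 0.6196 = 1 − 0.30980 = 0.69020

0.69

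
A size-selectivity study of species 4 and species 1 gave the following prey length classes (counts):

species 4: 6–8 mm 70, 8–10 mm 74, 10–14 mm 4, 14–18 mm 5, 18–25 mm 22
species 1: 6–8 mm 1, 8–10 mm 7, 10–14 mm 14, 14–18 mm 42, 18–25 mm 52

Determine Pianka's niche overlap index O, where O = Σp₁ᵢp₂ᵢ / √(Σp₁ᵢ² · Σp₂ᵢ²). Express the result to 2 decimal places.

0.28

Proportions for species 4 (n=175): 70/175=0.4000, 74/175=0.4229, 4/175=0.0229, 5/175=0.0286, 22/175=0.1257
Proportions for species 1 (n=116): 1/116=0.0086, 7/116=0.0603, 14/116=0.1207, 42/116=0.3621, 52/116=0.4483
Σ p₁ᵢp₂ᵢ = 0.003440 + 0.025501 + 0.002764 + 0.010356 + 0.056351 = 0.098412
Σp_1ᵢ² = 0.4000² + 0.4229² + 0.0229² + 0.0286² + 0.1257² = 0.160000 + 0.178844 + 0.000524 + 0.000818 + 0.015800 = 0.355986
Σp_2ᵢ² = 0.0086² + 0.0603² + 0.1207² + 0.3621² + 0.4483² = 0.000074 + 0.003636 + 0.014568 + 0.131116 + 0.200973 = 0.350367
O = 0.098412 / √(0.355986 × 0.350367) = 0.098412 / 0.3531653 = 0.2787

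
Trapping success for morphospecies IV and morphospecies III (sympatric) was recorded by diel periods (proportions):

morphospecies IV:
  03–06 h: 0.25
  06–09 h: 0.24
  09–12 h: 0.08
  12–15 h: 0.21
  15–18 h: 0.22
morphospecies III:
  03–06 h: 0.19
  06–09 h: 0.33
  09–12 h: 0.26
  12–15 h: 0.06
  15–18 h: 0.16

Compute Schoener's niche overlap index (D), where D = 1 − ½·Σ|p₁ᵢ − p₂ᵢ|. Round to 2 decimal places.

Σ|p₁ᵢ − p₂ᵢ| = 0.06 + 0.09 + 0.18 + 0.15 + 0.06 = 0.54
D = 1 − ½ × 0.54 = 1 − 0.270 = 0.7300

0.73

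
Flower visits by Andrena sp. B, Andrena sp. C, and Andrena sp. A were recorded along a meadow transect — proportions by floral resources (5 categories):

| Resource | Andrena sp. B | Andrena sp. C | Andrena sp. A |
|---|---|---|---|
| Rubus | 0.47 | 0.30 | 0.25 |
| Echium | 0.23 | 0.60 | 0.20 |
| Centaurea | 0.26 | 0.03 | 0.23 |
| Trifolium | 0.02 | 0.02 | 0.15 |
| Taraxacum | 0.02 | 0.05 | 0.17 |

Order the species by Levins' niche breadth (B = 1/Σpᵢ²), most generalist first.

Andrena sp. A > Andrena sp. B > Andrena sp. C

Σp_Bᵢ² = 0.47² + 0.23² + 0.26² + 0.02² + 0.02² = 0.2209 + 0.0529 + 0.0676 + 0.0004 + 0.0004 = 0.3422
B_B = 1 / 0.3422 = 2.9223
Σp_Cᵢ² = 0.30² + 0.60² + 0.03² + 0.02² + 0.05² = 0.0900 + 0.3600 + 0.0009 + 0.0004 + 0.0025 = 0.4538
B_C = 1 / 0.4538 = 2.2036
Σp_Aᵢ² = 0.25² + 0.20² + 0.23² + 0.15² + 0.17² = 0.0625 + 0.0400 + 0.0529 + 0.0225 + 0.0289 = 0.2068
B_A = 1 / 0.2068 = 4.8356
Ranking by B (broadest → narrowest): Andrena sp. A (4.84) > Andrena sp. B (2.92) > Andrena sp. C (2.20)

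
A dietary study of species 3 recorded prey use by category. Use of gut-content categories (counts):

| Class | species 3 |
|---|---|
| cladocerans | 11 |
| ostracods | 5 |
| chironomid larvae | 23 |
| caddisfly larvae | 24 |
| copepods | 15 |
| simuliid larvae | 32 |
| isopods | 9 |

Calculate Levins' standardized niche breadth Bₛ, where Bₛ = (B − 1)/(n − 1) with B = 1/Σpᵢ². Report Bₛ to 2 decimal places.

Proportions for species 3 (n=119): 11/119=0.0924, 5/119=0.0420, 23/119=0.1933, 24/119=0.2017, 15/119=0.1261, 32/119=0.2689, 9/119=0.0756
Σpᵢ² = 0.0924² + 0.0420² + 0.1933² + 0.2017² + 0.1261² + 0.2689² + 0.0756² = 0.008538 + 0.001764 + 0.037365 + 0.040683 + 0.015901 + 0.072307 + 0.005715 = 0.182273
B = 1 / 0.182273 = 5.4863
Bₛ = (B − 1)/(n − 1) = (5.4863 − 1)/(7 − 1) = 4.4863/6 = 0.7477

0.75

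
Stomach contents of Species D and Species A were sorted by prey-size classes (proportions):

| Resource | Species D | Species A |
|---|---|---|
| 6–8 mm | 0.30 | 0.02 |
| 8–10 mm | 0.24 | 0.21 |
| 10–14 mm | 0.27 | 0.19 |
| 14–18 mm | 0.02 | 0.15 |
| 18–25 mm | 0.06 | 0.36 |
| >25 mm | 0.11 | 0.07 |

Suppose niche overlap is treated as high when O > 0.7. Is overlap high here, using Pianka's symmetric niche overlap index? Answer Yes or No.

Σ p₁ᵢp₂ᵢ = 0.0060 + 0.0504 + 0.0513 + 0.0030 + 0.0216 + 0.0077 = 0.1400
Σp_1ᵢ² = 0.30² + 0.24² + 0.27² + 0.02² + 0.06² + 0.11² = 0.0900 + 0.0576 + 0.0729 + 0.0004 + 0.0036 + 0.0121 = 0.2366
Σp_2ᵢ² = 0.02² + 0.21² + 0.19² + 0.15² + 0.36² + 0.07² = 0.0004 + 0.0441 + 0.0361 + 0.0225 + 0.1296 + 0.0049 = 0.2376
O = 0.1400 / √(0.2366 × 0.2376) = 0.1400 / 0.23710 = 0.5905
O = 0.5905 < 0.7 → No.

No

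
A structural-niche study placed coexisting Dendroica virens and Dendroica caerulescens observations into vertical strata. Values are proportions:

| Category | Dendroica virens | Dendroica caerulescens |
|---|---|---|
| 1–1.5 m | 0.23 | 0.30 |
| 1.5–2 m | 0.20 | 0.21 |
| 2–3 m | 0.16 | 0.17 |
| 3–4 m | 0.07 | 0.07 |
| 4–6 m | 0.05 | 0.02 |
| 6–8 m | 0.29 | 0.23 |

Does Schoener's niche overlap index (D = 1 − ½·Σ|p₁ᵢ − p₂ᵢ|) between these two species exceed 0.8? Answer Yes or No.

Yes

Σ|p₁ᵢ − p₂ᵢ| = 0.07 + 0.01 + 0.01 + 0.00 + 0.03 + 0.06 = 0.18
D = 1 − ½ × 0.18 = 1 − 0.090 = 0.9100
D = 0.9100 > 0.8 → Yes.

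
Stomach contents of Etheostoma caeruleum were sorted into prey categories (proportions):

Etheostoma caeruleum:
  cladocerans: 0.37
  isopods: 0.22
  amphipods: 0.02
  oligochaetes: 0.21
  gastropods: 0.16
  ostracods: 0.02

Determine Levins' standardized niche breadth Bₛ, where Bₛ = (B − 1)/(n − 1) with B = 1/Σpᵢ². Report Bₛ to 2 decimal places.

0.58

Σpᵢ² = 0.37² + 0.22² + 0.02² + 0.21² + 0.16² + 0.02² = 0.1369 + 0.0484 + 0.0004 + 0.0441 + 0.0256 + 0.0004 = 0.2558
B = 1 / 0.2558 = 3.9093
Bₛ = (B − 1)/(n − 1) = (3.9093 − 1)/(6 − 1) = 2.9093/5 = 0.5819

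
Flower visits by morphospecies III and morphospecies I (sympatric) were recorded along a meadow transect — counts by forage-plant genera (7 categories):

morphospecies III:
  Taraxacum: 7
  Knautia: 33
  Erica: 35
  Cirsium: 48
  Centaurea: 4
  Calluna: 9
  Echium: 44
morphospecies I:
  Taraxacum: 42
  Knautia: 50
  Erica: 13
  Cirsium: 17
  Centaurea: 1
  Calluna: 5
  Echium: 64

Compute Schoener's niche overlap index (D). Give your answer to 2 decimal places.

0.65

Proportions for morphospecies III (n=180): 7/180=0.0389, 33/180=0.1833, 35/180=0.1944, 48/180=0.2667, 4/180=0.0222, 9/180=0.0500, 44/180=0.2444
Proportions for morphospecies I (n=192): 42/192=0.2188, 50/192=0.2604, 13/192=0.0677, 17/192=0.0885, 1/192=0.0052, 5/192=0.0260, 64/192=0.3333
Σ|p₁ᵢ − p₂ᵢ| = 0.1799 + 0.0771 + 0.1267 + 0.1782 + 0.0170 + 0.0240 + 0.0889 = 0.6918
D = 1 − ½ × 0.6918 = 1 − 0.34590 = 0.65410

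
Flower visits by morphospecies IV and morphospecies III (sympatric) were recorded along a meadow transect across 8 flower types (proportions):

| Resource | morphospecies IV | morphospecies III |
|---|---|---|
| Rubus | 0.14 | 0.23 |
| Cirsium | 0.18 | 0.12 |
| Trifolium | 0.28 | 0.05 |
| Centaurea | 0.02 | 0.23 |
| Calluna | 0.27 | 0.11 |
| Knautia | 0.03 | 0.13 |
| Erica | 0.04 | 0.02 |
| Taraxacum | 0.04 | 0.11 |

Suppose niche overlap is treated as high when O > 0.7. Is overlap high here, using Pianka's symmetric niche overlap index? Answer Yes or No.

Σ p₁ᵢp₂ᵢ = 0.0322 + 0.0216 + 0.0140 + 0.0046 + 0.0297 + 0.0039 + 0.0008 + 0.0044 = 0.1112
Σp_1ᵢ² = 0.14² + 0.18² + 0.28² + 0.02² + 0.27² + 0.03² + 0.04² + 0.04² = 0.0196 + 0.0324 + 0.0784 + 0.0004 + 0.0729 + 0.0009 + 0.0016 + 0.0016 = 0.2078
Σp_2ᵢ² = 0.23² + 0.12² + 0.05² + 0.23² + 0.11² + 0.13² + 0.02² + 0.11² = 0.0529 + 0.0144 + 0.0025 + 0.0529 + 0.0121 + 0.0169 + 0.0004 + 0.0121 = 0.1642
O = 0.1112 / √(0.2078 × 0.1642) = 0.1112 / 0.18472 = 0.6020
O = 0.6020 < 0.7 → No.

No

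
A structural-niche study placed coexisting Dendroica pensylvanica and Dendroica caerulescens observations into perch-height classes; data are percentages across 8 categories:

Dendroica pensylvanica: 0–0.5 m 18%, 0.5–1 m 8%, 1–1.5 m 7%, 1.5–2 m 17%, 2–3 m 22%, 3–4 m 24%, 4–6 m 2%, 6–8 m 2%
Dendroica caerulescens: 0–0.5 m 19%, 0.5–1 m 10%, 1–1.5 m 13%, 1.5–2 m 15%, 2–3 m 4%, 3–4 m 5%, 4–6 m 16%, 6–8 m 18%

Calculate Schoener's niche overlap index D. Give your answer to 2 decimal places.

Convert percentages to proportions (divide by 100).
Σ|p₁ᵢ − p₂ᵢ| = 0.01 + 0.02 + 0.06 + 0.02 + 0.18 + 0.19 + 0.14 + 0.16 = 0.78
D = 1 − ½ × 0.78 = 1 − 0.390 = 0.6100

0.61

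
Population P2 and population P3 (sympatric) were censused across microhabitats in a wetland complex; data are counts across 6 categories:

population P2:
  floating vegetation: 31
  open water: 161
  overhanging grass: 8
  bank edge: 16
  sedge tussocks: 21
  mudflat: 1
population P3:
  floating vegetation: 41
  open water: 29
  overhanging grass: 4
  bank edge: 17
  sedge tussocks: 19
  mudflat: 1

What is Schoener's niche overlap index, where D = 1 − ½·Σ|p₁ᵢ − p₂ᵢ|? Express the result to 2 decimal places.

Proportions for population P2 (n=238): 31/238=0.1303, 161/238=0.6765, 8/238=0.0336, 16/238=0.0672, 21/238=0.0882, 1/238=0.0042
Proportions for population P3 (n=111): 41/111=0.3694, 29/111=0.2613, 4/111=0.0360, 17/111=0.1532, 19/111=0.1712, 1/111=0.0090
Σ|p₁ᵢ − p₂ᵢ| = 0.2391 + 0.4152 + 0.0024 + 0.0860 + 0.0830 + 0.0048 = 0.8305
D = 1 − ½ × 0.8305 = 1 − 0.41525 = 0.58475

0.58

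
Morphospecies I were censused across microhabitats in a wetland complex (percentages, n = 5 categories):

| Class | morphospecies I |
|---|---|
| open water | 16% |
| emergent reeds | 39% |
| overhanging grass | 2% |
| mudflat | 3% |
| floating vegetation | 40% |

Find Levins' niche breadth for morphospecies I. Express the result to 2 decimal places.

Convert percentages to proportions (divide by 100).
Σpᵢ² = 0.16² + 0.39² + 0.02² + 0.03² + 0.40² = 0.0256 + 0.1521 + 0.0004 + 0.0009 + 0.1600 = 0.3390
B = 1 / 0.3390 = 2.9499

2.95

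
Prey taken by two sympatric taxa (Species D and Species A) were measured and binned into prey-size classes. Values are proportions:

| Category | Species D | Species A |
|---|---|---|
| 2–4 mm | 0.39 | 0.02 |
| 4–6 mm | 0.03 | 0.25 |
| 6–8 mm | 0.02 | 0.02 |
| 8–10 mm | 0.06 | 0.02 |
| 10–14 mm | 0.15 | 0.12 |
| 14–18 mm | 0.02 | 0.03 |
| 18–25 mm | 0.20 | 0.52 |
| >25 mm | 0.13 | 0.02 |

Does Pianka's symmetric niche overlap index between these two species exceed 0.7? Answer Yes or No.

No

Σ p₁ᵢp₂ᵢ = 0.0078 + 0.0075 + 0.0004 + 0.0012 + 0.0180 + 0.0006 + 0.1040 + 0.0026 = 0.1421
Σp_1ᵢ² = 0.39² + 0.03² + 0.02² + 0.06² + 0.15² + 0.02² + 0.20² + 0.13² = 0.1521 + 0.0009 + 0.0004 + 0.0036 + 0.0225 + 0.0004 + 0.0400 + 0.0169 = 0.2368
Σp_2ᵢ² = 0.02² + 0.25² + 0.02² + 0.02² + 0.12² + 0.03² + 0.52² + 0.02² = 0.0004 + 0.0625 + 0.0004 + 0.0004 + 0.0144 + 0.0009 + 0.2704 + 0.0004 = 0.3498
O = 0.1421 / √(0.2368 × 0.3498) = 0.1421 / 0.28781 = 0.4937
O = 0.4937 < 0.7 → No.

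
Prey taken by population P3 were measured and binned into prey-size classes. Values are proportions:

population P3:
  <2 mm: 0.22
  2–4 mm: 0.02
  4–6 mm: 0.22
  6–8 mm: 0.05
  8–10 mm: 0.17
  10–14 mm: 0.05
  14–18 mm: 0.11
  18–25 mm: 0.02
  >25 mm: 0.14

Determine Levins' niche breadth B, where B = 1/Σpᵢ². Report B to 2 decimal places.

6.13

Σpᵢ² = 0.22² + 0.02² + 0.22² + 0.05² + 0.17² + 0.05² + 0.11² + 0.02² + 0.14² = 0.0484 + 0.0004 + 0.0484 + 0.0025 + 0.0289 + 0.0025 + 0.0121 + 0.0004 + 0.0196 = 0.1632
B = 1 / 0.1632 = 6.1275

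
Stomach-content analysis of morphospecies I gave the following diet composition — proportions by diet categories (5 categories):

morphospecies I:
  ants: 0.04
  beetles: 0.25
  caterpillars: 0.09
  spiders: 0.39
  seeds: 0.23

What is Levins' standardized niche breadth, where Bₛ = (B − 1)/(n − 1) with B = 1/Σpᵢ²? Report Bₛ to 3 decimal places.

Σpᵢ² = 0.04² + 0.25² + 0.09² + 0.39² + 0.23² = 0.0016 + 0.0625 + 0.0081 + 0.1521 + 0.0529 = 0.2772
B = 1 / 0.2772 = 3.60750
Bₛ = (B − 1)/(n − 1) = (3.60750 − 1)/(5 − 1) = 2.60750/4 = 0.65188

0.652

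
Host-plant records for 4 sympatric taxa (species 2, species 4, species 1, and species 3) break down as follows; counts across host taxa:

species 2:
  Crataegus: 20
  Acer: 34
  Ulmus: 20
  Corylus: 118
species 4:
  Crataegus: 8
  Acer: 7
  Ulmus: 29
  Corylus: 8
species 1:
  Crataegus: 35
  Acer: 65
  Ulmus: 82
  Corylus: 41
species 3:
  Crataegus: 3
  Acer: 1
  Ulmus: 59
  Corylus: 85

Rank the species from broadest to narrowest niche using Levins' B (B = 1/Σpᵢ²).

Proportions for species 2 (n=192): 20/192=0.1042, 34/192=0.1771, 20/192=0.1042, 118/192=0.6146
Proportions for species 4 (n=52): 8/52=0.1538, 7/52=0.1346, 29/52=0.5577, 8/52=0.1538
Proportions for species 1 (n=223): 35/223=0.1570, 65/223=0.2915, 82/223=0.3677, 41/223=0.1839
Proportions for species 3 (n=148): 3/148=0.0203, 1/148=0.0068, 59/148=0.3986, 85/148=0.5743
Σp_2ᵢ² = 0.1042² + 0.1771² + 0.1042² + 0.6146² = 0.010858 + 0.031364 + 0.010858 + 0.377733 = 0.430813
B_2 = 1 / 0.430813 = 2.3212
Σp_4ᵢ² = 0.1538² + 0.1346² + 0.5577² + 0.1538² = 0.023654 + 0.018117 + 0.311029 + 0.023654 = 0.376454
B_4 = 1 / 0.376454 = 2.6564
Σp_1ᵢ² = 0.1570² + 0.2915² + 0.3677² + 0.1839² = 0.024649 + 0.084972 + 0.135203 + 0.033819 = 0.278643
B_1 = 1 / 0.278643 = 3.5888
Σp_3ᵢ² = 0.0203² + 0.0068² + 0.3986² + 0.5743² = 0.000412 + 0.000046 + 0.158882 + 0.329820 = 0.489160
B_3 = 1 / 0.489160 = 2.0443
Ranking by B (broadest → narrowest): species 1 (3.59) > species 4 (2.66) > species 2 (2.32) > species 3 (2.04)

species 1 > species 4 > species 2 > species 3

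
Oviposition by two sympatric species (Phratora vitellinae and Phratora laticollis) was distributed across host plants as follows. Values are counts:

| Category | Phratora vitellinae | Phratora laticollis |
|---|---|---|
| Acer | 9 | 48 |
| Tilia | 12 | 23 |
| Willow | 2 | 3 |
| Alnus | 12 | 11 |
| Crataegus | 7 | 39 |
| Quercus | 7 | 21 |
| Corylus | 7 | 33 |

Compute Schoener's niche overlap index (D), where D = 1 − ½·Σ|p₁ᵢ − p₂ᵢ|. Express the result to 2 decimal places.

0.74

Proportions for Phratora vitellinae (n=56): 9/56=0.1607, 12/56=0.2143, 2/56=0.0357, 12/56=0.2143, 7/56=0.1250, 7/56=0.1250, 7/56=0.1250
Proportions for Phratora laticollis (n=178): 48/178=0.2697, 23/178=0.1292, 3/178=0.0169, 11/178=0.0618, 39/178=0.2191, 21/178=0.1180, 33/178=0.1854
Σ|p₁ᵢ − p₂ᵢ| = 0.1090 + 0.0851 + 0.0188 + 0.1525 + 0.0941 + 0.0070 + 0.0604 = 0.5269
D = 1 − ½ × 0.5269 = 1 − 0.26345 = 0.73655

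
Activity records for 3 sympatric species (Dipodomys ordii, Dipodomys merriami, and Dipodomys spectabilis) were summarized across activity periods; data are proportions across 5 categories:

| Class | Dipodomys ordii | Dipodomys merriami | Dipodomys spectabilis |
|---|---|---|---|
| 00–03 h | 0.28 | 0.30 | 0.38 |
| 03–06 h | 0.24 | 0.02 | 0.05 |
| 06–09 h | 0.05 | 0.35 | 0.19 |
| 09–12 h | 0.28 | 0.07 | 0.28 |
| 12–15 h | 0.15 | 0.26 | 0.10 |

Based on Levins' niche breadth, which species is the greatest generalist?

Σp_ordiᵢ² = 0.28² + 0.24² + 0.05² + 0.28² + 0.15² = 0.0784 + 0.0576 + 0.0025 + 0.0784 + 0.0225 = 0.2394
B_ordi = 1 / 0.2394 = 4.1771
Σp_merrᵢ² = 0.30² + 0.02² + 0.35² + 0.07² + 0.26² = 0.0900 + 0.0004 + 0.1225 + 0.0049 + 0.0676 = 0.2854
B_merr = 1 / 0.2854 = 3.5039
Σp_specᵢ² = 0.38² + 0.05² + 0.19² + 0.28² + 0.10² = 0.1444 + 0.0025 + 0.0361 + 0.0784 + 0.0100 = 0.2714
B_spec = 1 / 0.2714 = 3.6846
Highest B → broadest niche (most generalist): Dipodomys ordii (B = 4.18).

Dipodomys ordii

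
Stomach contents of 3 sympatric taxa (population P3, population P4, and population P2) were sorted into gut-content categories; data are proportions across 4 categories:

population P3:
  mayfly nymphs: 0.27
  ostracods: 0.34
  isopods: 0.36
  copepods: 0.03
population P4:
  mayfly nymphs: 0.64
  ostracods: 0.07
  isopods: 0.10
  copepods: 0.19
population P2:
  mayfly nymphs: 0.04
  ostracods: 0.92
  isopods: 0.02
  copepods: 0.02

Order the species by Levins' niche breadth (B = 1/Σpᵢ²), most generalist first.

Σp_P3ᵢ² = 0.27² + 0.34² + 0.36² + 0.03² = 0.0729 + 0.1156 + 0.1296 + 0.0009 = 0.3190
B_P3 = 1 / 0.3190 = 3.1348
Σp_P4ᵢ² = 0.64² + 0.07² + 0.10² + 0.19² = 0.4096 + 0.0049 + 0.0100 + 0.0361 = 0.4606
B_P4 = 1 / 0.4606 = 2.1711
Σp_P2ᵢ² = 0.04² + 0.92² + 0.02² + 0.02² = 0.0016 + 0.8464 + 0.0004 + 0.0004 = 0.8488
B_P2 = 1 / 0.8488 = 1.1781
Ranking by B (broadest → narrowest): population P3 (3.13) > population P4 (2.17) > population P2 (1.18)

population P3 > population P4 > population P2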